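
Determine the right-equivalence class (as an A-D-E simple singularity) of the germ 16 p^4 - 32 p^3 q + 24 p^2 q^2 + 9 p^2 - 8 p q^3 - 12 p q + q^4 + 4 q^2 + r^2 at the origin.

A_{3}

The Hessian of f at 0 has rank 2. Corank 1: A-series; mu = 3 gives A_3.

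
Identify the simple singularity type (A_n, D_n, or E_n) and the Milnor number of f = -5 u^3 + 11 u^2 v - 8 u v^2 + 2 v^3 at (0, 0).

Type D_{4}, Milnor number mu = 4.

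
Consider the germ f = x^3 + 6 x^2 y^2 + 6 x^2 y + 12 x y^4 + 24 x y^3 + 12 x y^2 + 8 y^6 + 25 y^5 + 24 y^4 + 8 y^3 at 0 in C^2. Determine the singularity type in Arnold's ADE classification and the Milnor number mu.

The Hessian of f at 0 is [[0, 0], [0, 0]] with rank 0, so corank 2. A Groebner basis of the Jacobian ideal J(f) in C{x,y} is {y^4, x^3 + 6*x^2*y - 3*x^2 - 12*x*y - 16*y^3 - 12*y^2, x^2/4 + x*y^2 + x*y + 2*y^3 + y^2}; counting standard monomials gives mu = 8. Corank 2; j^3 = (x + 2*y)^3 is a perfect cube, so E-series; the 5-jet and mu = 8 give E_8.

Type E_{8}, Milnor number mu = 8.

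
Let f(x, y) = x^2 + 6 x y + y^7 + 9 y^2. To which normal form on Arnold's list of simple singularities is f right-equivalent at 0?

A_6

The Hessian of f at 0 is [[2, 6], [6, 18]] with rank 1, so corank 1. A Groebner basis of the Jacobian ideal J(f) in C{x,y} is {y^6, x + 3*y}; counting standard monomials gives mu = 6. Corank 1: A-series; mu = 6 gives A_6.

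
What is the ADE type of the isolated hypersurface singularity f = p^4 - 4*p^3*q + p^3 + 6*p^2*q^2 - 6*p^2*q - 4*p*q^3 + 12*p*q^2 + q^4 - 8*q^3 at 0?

The Hessian of f at 0 is [[0, 0], [0, 0]] with rank 0, so corank 2. A Groebner basis of the Jacobian ideal J(f) in C{p,q} is {q^4, p*q^2 - 5*q^3/3, p^2 - 4*p*q + 4*q^2}; counting standard monomials gives mu = 6. Corank 2; j^3 = (p - 2*q)^3 is a perfect cube, so E-series; the 4-jet and mu = 6 give E_6.

E6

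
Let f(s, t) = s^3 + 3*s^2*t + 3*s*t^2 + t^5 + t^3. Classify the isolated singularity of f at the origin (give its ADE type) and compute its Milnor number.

Type E_8, Milnor number mu = 8.

The Hessian of f at 0 has rank 0. Corank 2; j^3 = (s + t)^3 is a perfect cube, so E-series; the 5-jet and mu = 8 give E_8.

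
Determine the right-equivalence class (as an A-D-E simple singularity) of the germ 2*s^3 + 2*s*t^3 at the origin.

E_7

The Hessian of f at 0 has rank 0. Corank 2; j^3 = 2*s^3 is a perfect cube, so E-series; the 4-jet and mu = 7 give E_7.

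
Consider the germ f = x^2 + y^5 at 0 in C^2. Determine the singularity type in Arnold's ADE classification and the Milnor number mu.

Type A4, Milnor number mu = 4.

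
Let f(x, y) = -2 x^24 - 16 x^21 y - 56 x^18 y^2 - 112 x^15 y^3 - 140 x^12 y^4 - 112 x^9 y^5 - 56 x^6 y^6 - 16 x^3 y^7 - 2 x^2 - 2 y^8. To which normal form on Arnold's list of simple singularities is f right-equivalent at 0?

A_7

The Hessian of f at 0 is [[-4, 0], [0, 0]] with rank 1, so corank 1. A Groebner basis of the Jacobian ideal J(f) in C{x,y} is {y^7, x}; counting standard monomials gives mu = 7. Corank 1: A-series; mu = 7 gives A_7.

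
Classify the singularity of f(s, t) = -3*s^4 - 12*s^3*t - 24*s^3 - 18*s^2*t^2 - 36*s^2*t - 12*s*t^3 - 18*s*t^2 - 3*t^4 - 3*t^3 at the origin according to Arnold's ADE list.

E6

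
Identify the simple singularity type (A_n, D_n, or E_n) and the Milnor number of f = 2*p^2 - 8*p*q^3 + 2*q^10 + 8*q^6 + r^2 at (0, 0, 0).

Type A_{9}, Milnor number mu = 9.

The Hessian of f at 0 has rank 2. Corank 1: A-series; mu = 9 gives A_9.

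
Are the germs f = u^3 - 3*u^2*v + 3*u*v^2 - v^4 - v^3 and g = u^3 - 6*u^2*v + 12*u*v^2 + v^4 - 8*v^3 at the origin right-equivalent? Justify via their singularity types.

The Hessian of f at 0 has rank 0. Corank 2; j^3 = (u - v)^3 is a perfect cube, so E-series; the 4-jet and mu = 6 give E_6. The Hessian of g at 0 has rank 0. Corank 2; j^3 = (u - 2*v)^3 is a perfect cube, so E-series; the 4-jet and mu = 6 give E_6. Both have type E_6, hence right-equivalent.

Yes.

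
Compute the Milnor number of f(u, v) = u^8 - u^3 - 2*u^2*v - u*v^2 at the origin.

The Hessian of f at 0 has rank 0. Corank 2; j^3 = -u*(u + v)^2 has shape L^2 M (L != M), so D-series; mu = 9 gives D_9.

9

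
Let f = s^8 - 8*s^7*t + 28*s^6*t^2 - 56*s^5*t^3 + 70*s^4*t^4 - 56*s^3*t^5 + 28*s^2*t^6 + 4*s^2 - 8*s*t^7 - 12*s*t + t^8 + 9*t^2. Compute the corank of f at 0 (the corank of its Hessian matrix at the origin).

Hessian at 0 has rank 1.

1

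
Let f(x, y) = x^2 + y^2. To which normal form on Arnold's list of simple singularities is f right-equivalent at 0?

A_{1}

The Hessian of f at 0 is [[2, 0], [0, 2]] with rank 2, so corank 0. A Groebner basis of the Jacobian ideal J(f) in C{x,y} is {x, y}; counting standard monomials gives mu = 1. Corank 0: nondegenerate Morse point, so A_1.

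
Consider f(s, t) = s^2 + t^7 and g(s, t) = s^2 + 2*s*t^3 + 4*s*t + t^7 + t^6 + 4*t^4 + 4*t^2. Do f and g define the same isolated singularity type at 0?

Yes.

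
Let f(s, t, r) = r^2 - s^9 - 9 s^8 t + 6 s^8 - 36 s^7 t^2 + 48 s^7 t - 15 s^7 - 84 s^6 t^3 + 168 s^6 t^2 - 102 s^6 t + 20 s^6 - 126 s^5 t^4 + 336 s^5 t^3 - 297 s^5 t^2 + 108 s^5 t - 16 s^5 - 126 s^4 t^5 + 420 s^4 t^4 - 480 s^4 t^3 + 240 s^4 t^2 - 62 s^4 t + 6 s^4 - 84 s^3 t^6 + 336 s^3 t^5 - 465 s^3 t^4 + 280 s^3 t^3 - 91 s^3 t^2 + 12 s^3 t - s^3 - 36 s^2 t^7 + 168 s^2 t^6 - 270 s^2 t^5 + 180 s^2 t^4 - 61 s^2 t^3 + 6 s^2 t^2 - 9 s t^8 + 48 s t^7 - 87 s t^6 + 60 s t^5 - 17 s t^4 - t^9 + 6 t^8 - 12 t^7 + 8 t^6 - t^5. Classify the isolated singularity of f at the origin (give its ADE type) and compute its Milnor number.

Type E_{8}, Milnor number mu = 8.

The Hessian of f at 0 is [[0, 0, 0], [0, 0, 0], [0, 0, 2]] with rank 1, so corank 2. A Groebner basis of the Jacobian ideal J(f) in C{s,t,r} is {-s^2/30 + s*t^3 + 2*s*t^2/15, 2*s^2/15 - 8*s*t^2/15 + t^4, s^3, s^2*t - 2*s^2/15 + 8*s*t^2/15, r}; counting standard monomials gives mu = 8. Corank 2; j^3 = -s^3 is a perfect cube, so E-series; the 5-jet and mu = 8 give E_8.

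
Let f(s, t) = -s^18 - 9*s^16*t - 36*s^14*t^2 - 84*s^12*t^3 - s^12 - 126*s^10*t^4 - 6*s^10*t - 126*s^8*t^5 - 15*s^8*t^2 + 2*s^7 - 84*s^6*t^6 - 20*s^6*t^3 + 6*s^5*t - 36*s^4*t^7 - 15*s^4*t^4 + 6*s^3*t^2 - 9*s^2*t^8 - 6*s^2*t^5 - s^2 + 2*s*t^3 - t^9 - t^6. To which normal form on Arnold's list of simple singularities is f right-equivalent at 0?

A_8

The Hessian of f at 0 has rank 1. Corank 1: A-series; mu = 8 gives A_8.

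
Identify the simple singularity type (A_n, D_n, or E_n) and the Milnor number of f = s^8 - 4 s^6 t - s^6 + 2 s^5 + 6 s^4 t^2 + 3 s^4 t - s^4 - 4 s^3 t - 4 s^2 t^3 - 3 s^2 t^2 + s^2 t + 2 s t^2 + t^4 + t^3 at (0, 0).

The Hessian of f at 0 is [[0, 0], [0, 0]] with rank 0, so corank 2. A Groebner basis of the Jacobian ideal J(f) in C{s,t} is {s*t^2 + s*t + t^2, -s*t + t^3 - t^2, s^2 + 6*s*t + 5*t^2}; counting standard monomials gives mu = 5. Corank 2; j^3 = t*(s + t)^2 has shape L^2 M (L != M), so D-series; mu = 5 gives D_5.

Type D_{5}, Milnor number mu = 5.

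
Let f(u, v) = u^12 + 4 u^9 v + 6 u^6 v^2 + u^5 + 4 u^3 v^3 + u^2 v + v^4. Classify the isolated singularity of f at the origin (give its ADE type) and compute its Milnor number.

Type D_{5}, Milnor number mu = 5.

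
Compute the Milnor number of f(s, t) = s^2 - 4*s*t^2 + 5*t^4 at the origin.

3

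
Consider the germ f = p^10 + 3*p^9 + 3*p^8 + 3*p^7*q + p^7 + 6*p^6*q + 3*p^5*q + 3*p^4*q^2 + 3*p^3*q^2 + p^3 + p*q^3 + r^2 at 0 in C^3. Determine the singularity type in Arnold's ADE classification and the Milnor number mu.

Type E_7, Milnor number mu = 7.

The Hessian of f at 0 is [[0, 0, 0], [0, 0, 0], [0, 0, 2]] with rank 1, so corank 2. A Groebner basis of the Jacobian ideal J(f) in C{p,q,r} is {p^3, p*q^2, 3*p^2 + q^3, r}; counting standard monomials gives mu = 7. Corank 2; j^3 = p^3 is a perfect cube, so E-series; the 4-jet and mu = 7 give E_7.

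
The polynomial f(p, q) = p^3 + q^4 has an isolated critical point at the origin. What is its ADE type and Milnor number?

The Hessian of f at 0 has rank 0. Corank 2; j^3 = p^3 is a perfect cube, so E-series; the 4-jet and mu = 6 give E_6.

Type E_{6}, Milnor number mu = 6.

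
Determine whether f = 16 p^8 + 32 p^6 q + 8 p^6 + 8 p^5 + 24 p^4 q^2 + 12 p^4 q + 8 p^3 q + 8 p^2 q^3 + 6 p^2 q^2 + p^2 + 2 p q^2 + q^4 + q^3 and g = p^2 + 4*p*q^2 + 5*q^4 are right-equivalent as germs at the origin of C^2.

No.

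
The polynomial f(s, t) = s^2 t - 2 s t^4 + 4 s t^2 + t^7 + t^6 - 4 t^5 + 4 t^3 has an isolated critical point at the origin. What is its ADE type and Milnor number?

Type D_7, Milnor number mu = 7.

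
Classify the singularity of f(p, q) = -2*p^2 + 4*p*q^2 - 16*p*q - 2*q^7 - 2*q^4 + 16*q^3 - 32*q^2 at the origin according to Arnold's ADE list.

A_6

The Hessian of f at 0 is [[-4, -16], [-16, -64]] with rank 1, so corank 1. A Groebner basis of the Jacobian ideal J(f) in C{p,q} is {p^3 + 12*p^2*q + 48*p^2 + 256*p*q + 256*p + 1024*q, -p + q^2 - 4*q}; counting standard monomials gives mu = 6. Corank 1: A-series; mu = 6 gives A_6.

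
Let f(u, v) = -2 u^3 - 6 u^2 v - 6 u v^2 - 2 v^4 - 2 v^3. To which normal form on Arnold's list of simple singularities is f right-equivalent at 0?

E6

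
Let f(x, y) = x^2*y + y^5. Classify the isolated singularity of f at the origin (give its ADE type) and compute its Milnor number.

The Hessian of f at 0 has rank 0. Corank 2; j^3 = x^2*y has shape L^2 M (L != M), so D-series; mu = 6 gives D_6.

Type D6, Milnor number mu = 6.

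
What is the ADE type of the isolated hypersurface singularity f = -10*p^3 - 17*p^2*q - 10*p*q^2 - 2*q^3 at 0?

D4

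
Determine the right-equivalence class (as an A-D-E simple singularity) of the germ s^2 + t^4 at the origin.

A3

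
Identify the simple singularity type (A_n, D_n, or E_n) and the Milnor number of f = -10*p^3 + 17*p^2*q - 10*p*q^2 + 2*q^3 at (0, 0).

Type D4, Milnor number mu = 4.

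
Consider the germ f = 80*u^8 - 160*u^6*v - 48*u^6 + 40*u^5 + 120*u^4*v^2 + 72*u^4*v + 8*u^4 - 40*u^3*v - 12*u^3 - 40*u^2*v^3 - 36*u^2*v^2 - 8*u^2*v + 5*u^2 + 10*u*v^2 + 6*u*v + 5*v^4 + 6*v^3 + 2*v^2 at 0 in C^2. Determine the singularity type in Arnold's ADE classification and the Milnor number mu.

The Hessian of f at 0 is [[10, 6], [6, 4]] with rank 2, so corank 0. A Groebner basis of the Jacobian ideal J(f) in C{u,v} is {u, v}; counting standard monomials gives mu = 1. Corank 0: nondegenerate Morse point, so A_1.

Type A_1, Milnor number mu = 1.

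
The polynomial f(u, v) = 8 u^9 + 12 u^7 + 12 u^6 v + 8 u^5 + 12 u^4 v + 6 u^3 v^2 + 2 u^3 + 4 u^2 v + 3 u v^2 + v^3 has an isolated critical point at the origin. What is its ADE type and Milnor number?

Type D_4, Milnor number mu = 4.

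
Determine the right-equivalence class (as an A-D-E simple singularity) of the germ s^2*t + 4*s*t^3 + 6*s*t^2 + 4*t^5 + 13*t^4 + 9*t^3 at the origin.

D_{5}

The Hessian of f at 0 is [[0, 0], [0, 0]] with rank 0, so corank 2. A Groebner basis of the Jacobian ideal J(f) in C{s,t} is {s*t^2 - 3*s*t/2 - 9*t^2/2, s*t/2 + t^3 + 3*t^2/2, s^2 + 4*s*t + 3*t^2}; counting standard monomials gives mu = 5. Corank 2; j^3 = t*(s + 3*t)^2 has shape L^2 M (L != M), so D-series; mu = 5 gives D_5.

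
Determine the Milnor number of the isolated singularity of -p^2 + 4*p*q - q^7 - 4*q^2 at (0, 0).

6

The Hessian of f at 0 is [[-2, 4], [4, -8]] with rank 1, so corank 1. A Groebner basis of the Jacobian ideal J(f) in C{p,q} is {q^6, p - 2*q}; counting standard monomials gives mu = 6. Corank 1: A-series; mu = 6 gives A_6.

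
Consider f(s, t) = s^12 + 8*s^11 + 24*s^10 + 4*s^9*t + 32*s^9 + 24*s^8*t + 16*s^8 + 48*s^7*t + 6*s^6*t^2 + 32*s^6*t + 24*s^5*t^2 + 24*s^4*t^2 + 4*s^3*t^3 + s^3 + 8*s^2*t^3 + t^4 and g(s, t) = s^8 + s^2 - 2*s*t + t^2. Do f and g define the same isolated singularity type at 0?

No.

The Hessian of f at 0 has rank 0. Corank 2; j^3 = s^3 is a perfect cube, so E-series; the 4-jet and mu = 6 give E_6. The Hessian of g at 0 has rank 1. Corank 1: A-series; mu = 7 gives A_7. f is E_6 but g is A_7, hence not right-equivalent.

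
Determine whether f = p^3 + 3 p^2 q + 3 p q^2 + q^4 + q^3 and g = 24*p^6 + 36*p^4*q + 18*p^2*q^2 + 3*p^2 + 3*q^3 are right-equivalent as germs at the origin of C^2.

The Hessian of f at 0 has rank 0. Corank 2; j^3 = (p + q)^3 is a perfect cube, so E-series; the 4-jet and mu = 6 give E_6. The Hessian of g at 0 has rank 1. Corank 1: A-series; mu = 2 gives A_2. f is E_6 but g is A_2, hence not right-equivalent.

No.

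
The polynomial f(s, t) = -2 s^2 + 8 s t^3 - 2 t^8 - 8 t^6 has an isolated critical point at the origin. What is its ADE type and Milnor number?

The Hessian of f at 0 is [[-4, 0], [0, 0]] with rank 1, so corank 1. A Groebner basis of the Jacobian ideal J(f) in C{s,t} is {s^3, s^2*t, -s/2 + t^3}; counting standard monomials gives mu = 7. Corank 1: A-series; mu = 7 gives A_7.

Type A7, Milnor number mu = 7.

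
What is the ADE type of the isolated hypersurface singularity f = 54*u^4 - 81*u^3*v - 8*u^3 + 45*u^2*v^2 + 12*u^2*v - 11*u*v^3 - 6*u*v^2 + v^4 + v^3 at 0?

E7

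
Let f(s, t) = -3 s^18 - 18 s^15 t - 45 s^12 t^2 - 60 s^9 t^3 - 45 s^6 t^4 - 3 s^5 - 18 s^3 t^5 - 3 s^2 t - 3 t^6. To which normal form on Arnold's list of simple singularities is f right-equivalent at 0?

D_7

The Hessian of f at 0 has rank 0. Corank 2; j^3 = -3*s^2*t has shape L^2 M (L != M), so D-series; mu = 7 gives D_7.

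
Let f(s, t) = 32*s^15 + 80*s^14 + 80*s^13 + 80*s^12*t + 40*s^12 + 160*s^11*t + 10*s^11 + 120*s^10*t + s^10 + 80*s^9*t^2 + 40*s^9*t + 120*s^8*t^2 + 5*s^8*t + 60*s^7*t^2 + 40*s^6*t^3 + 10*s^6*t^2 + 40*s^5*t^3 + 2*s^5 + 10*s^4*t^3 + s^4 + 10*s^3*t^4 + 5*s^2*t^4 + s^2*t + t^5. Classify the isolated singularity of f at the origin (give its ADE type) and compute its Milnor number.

Type D_{6}, Milnor number mu = 6.

The Hessian of f at 0 has rank 0. Corank 2; j^3 = s^2*t has shape L^2 M (L != M), so D-series; mu = 6 gives D_6.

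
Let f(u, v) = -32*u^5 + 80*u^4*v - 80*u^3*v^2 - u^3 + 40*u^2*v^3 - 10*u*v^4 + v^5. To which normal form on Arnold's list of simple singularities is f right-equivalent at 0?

The Hessian of f at 0 has rank 0. Corank 2; j^3 = -u^3 is a perfect cube, so E-series; the 5-jet and mu = 8 give E_8.

E_{8}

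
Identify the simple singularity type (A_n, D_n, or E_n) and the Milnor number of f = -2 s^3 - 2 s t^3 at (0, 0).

Type E_7, Milnor number mu = 7.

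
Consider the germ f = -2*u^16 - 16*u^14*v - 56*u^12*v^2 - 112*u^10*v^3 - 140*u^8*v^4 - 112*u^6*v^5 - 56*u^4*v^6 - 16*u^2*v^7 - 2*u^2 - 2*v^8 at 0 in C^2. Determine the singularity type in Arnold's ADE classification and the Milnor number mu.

The Hessian of f at 0 has rank 1. Corank 1: A-series; mu = 7 gives A_7.

Type A_7, Milnor number mu = 7.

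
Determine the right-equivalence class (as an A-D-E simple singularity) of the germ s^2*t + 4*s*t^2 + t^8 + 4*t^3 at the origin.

The Hessian of f at 0 is [[0, 0], [0, 0]] with rank 0, so corank 2. A Groebner basis of the Jacobian ideal J(f) in C{s,t} is {s^2/8 + t^7 - t^2/2, s^3 + 8*t^3, s*t + 2*t^2}; counting standard monomials gives mu = 9. Corank 2; j^3 = t*(s + 2*t)^2 has shape L^2 M (L != M), so D-series; mu = 9 gives D_9.

D9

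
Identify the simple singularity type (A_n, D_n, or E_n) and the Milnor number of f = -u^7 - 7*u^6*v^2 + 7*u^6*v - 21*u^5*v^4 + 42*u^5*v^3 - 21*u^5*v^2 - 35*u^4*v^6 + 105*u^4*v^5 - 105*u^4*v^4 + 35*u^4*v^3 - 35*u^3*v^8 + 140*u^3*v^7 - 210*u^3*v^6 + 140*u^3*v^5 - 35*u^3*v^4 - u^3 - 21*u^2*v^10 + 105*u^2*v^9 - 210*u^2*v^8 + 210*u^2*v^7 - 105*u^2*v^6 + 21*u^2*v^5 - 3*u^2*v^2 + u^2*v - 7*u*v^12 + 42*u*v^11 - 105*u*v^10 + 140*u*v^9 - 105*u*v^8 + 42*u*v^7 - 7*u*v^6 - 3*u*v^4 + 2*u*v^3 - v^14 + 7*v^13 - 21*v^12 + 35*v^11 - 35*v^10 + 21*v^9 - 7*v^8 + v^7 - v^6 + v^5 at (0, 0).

The Hessian of f at 0 has rank 0. Corank 2; j^3 = -u^2*(u - v) has shape L^2 M (L != M), so D-series; mu = 8 gives D_8.

Type D_8, Milnor number mu = 8.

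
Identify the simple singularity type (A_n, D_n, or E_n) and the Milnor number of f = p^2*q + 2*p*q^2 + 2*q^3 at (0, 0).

Type D4, Milnor number mu = 4.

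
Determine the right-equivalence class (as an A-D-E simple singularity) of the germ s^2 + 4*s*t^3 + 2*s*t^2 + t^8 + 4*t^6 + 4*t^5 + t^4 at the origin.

The Hessian of f at 0 has rank 1. Corank 1: A-series; mu = 7 gives A_7.

A_7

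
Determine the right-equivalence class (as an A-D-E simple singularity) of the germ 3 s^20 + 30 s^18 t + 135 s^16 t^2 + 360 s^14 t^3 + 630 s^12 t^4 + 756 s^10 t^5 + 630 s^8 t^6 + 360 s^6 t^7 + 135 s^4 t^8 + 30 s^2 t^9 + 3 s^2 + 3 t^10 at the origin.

The Hessian of f at 0 has rank 1. Corank 1: A-series; mu = 9 gives A_9.

A9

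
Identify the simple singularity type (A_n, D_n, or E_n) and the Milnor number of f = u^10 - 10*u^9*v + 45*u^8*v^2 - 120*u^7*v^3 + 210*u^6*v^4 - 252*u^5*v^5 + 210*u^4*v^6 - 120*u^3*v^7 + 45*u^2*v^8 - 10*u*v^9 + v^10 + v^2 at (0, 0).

The Hessian of f at 0 has rank 1. Corank 1: A-series; mu = 9 gives A_9.

Type A9, Milnor number mu = 9.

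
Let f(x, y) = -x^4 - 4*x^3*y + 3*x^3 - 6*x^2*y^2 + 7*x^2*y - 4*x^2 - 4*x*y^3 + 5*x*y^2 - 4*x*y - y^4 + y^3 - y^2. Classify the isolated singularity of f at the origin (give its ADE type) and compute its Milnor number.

The Hessian of f at 0 has rank 1. Corank 1: A-series; mu = 2 gives A_2.

Type A_{2}, Milnor number mu = 2.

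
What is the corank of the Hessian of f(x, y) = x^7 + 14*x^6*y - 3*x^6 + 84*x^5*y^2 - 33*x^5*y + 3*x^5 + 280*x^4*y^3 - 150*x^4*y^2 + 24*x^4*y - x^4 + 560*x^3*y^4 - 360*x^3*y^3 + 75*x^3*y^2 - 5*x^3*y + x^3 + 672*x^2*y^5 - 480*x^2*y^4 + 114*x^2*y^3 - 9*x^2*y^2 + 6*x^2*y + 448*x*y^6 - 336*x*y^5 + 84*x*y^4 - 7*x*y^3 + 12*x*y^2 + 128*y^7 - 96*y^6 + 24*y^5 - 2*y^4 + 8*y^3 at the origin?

2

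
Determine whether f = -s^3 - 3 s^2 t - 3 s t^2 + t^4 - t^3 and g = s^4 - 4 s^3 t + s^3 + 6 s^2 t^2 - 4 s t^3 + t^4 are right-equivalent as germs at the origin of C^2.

Yes.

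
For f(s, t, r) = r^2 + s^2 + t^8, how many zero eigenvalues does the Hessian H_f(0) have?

1

Hessian at 0 has rank 2.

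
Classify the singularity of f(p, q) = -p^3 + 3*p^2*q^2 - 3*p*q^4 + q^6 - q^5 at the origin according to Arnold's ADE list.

E_{8}

The Hessian of f at 0 has rank 0. Corank 2; j^3 = -p^3 is a perfect cube, so E-series; the 5-jet and mu = 8 give E_8.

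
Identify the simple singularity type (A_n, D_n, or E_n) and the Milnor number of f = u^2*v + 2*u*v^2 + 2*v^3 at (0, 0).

The Hessian of f at 0 has rank 0. Corank 2; j^3 = v*(u^2 + 2*u*v + 2*v^2) splits into three distinct lines over C (the quadratic factor has nonzero discriminant), so D_4.

Type D_4, Milnor number mu = 4.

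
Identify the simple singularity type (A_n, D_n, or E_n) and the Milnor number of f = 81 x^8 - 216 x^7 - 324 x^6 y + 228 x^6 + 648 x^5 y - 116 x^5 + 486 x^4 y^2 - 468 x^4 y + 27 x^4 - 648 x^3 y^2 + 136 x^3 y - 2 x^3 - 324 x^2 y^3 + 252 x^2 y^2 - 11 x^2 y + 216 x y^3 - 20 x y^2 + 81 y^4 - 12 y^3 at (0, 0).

Type D_{5}, Milnor number mu = 5.

The Hessian of f at 0 has rank 0. Corank 2; j^3 = -(x + 2*y)^2*(2*x + 3*y) has shape L^2 M (L != M), so D-series; mu = 5 gives D_5.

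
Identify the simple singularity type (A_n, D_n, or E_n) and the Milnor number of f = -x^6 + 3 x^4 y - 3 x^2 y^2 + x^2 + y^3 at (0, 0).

Type A2, Milnor number mu = 2.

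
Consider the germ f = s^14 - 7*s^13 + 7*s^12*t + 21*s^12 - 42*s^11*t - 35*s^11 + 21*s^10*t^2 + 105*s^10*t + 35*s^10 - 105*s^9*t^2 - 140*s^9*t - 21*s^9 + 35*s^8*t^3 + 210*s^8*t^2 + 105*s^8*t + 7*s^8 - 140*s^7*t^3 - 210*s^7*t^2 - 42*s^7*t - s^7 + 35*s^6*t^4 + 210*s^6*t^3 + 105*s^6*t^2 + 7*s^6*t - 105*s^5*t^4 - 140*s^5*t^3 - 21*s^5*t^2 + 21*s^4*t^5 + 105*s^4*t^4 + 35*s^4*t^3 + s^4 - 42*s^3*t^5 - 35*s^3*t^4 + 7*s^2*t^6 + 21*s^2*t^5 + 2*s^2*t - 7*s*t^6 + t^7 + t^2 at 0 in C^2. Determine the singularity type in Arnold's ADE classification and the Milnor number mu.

Type A_{6}, Milnor number mu = 6.

The Hessian of f at 0 is [[0, 0], [0, 2]] with rank 1, so corank 1. A Groebner basis of the Jacobian ideal J(f) in C{s,t} is {t^3, s^2 + t}; counting standard monomials gives mu = 6. Corank 1: A-series; mu = 6 gives A_6.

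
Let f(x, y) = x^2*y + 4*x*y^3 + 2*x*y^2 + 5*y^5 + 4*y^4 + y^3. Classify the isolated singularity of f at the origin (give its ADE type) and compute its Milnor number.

Type D_6, Milnor number mu = 6.

The Hessian of f at 0 is [[0, 0], [0, 0]] with rank 0, so corank 2. A Groebner basis of the Jacobian ideal J(f) in C{x,y} is {x^3 - 6*x^2 - 25*x*y/2 - 13*y^2/2, x^2*y + 4*x^2 + 17*x*y/2 + 9*y^2/2, -2*x^2 + x*y^2 - 9*x*y/2 - 5*y^2/2, x*y/2 + y^3 + y^2/2}; counting standard monomials gives mu = 6. Corank 2; j^3 = y*(x + y)^2 has shape L^2 M (L != M), so D-series; mu = 6 gives D_6.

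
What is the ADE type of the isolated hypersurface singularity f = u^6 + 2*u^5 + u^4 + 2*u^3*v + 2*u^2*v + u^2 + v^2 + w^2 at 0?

The Hessian of f at 0 is [[2, 0, 0], [0, 2, 0], [0, 0, 2]] with rank 3, so corank 0. A Groebner basis of the Jacobian ideal J(f) in C{u,v,w} is {u, v, w}; counting standard monomials gives mu = 1. Corank 0: nondegenerate Morse point, so A_1.

A1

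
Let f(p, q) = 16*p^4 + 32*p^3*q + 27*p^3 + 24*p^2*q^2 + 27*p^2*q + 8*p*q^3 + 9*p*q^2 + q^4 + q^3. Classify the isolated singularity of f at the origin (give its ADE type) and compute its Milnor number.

Type E6, Milnor number mu = 6.

The Hessian of f at 0 has rank 0. Corank 2; j^3 = (3*p + q)^3 is a perfect cube, so E-series; the 4-jet and mu = 6 give E_6.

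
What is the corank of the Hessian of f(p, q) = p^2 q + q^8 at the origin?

2

Hessian at 0 has rank 0.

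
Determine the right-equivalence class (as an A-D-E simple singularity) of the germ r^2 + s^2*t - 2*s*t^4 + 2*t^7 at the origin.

D_8

The Hessian of f at 0 has rank 1. Corank 2; j^3 = s^2*t has shape L^2 M (L != M), so D-series; mu = 8 gives D_8.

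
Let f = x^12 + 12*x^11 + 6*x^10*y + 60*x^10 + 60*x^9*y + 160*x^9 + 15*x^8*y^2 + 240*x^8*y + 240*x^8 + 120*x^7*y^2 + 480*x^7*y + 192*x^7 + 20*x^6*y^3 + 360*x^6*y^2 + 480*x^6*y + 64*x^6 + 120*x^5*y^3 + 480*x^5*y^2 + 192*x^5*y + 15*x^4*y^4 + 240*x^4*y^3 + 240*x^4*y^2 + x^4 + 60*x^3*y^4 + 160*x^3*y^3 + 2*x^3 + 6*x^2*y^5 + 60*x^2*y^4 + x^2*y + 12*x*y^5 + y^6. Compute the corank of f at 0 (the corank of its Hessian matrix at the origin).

Hessian at 0 has rank 0.

2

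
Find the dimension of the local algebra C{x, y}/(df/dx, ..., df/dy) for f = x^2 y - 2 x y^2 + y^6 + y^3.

7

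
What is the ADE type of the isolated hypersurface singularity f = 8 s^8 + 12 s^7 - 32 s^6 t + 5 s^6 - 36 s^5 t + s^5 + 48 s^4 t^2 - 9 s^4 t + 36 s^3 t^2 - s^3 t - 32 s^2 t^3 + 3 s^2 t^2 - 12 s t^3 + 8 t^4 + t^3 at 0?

The Hessian of f at 0 has rank 0. Corank 2; j^3 = t^3 is a perfect cube, so E-series; the 4-jet and mu = 7 give E_7.

E_7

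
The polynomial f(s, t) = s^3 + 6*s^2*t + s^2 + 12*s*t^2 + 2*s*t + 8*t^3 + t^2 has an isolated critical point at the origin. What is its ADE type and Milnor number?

The Hessian of f at 0 has rank 1. Corank 1: A-series; mu = 2 gives A_2.

Type A_2, Milnor number mu = 2.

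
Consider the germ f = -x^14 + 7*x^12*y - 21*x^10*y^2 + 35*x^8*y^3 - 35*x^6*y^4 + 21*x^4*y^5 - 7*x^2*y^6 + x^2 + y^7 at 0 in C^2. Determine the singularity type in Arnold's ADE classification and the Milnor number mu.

The Hessian of f at 0 is [[2, 0], [0, 0]] with rank 1, so corank 1. A Groebner basis of the Jacobian ideal J(f) in C{x,y} is {y^6, x}; counting standard monomials gives mu = 6. Corank 1: A-series; mu = 6 gives A_6.

Type A6, Milnor number mu = 6.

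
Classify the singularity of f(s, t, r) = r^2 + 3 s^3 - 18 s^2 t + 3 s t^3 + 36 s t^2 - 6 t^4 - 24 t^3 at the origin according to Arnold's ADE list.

E_7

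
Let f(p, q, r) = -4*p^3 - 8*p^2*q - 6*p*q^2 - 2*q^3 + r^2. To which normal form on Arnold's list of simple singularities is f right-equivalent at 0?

D_4

The Hessian of f at 0 has rank 1. Corank 2; j^3 = -2*(p + q)*(2*p^2 + 2*p*q + q^2) splits into three distinct lines over C (the quadratic factor has nonzero discriminant), so D_4.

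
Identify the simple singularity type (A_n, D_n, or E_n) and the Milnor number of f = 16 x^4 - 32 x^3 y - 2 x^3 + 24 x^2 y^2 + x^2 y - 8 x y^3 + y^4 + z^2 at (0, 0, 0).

Type D5, Milnor number mu = 5.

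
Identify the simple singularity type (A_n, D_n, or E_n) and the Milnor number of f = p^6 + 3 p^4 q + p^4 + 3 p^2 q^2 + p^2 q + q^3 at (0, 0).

Type D4, Milnor number mu = 4.

The Hessian of f at 0 has rank 0. Corank 2; j^3 = q*(p^2 + q^2) splits into three distinct lines over C (the quadratic factor has nonzero discriminant), so D_4.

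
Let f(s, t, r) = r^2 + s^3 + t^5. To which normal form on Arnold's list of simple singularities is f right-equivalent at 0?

The Hessian of f at 0 has rank 1. Corank 2; j^3 = s^3 is a perfect cube, so E-series; the 5-jet and mu = 8 give E_8.

E_8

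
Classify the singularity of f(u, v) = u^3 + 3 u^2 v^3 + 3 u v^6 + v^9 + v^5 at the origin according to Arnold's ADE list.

E8

The Hessian of f at 0 is [[0, 0], [0, 0]] with rank 0, so corank 2. A Groebner basis of the Jacobian ideal J(f) in C{u,v} is {u^2/2 + u*v^3, v^4, u^3, u^2*v}; counting standard monomials gives mu = 8. Corank 2; j^3 = u^3 is a perfect cube, so E-series; the 5-jet and mu = 8 give E_8.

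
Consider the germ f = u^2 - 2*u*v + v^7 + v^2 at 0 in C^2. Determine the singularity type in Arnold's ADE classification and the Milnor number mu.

Type A_6, Milnor number mu = 6.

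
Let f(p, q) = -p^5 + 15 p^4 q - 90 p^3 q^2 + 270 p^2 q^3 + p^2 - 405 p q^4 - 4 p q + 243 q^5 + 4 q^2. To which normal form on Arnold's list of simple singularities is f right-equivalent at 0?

A_4

The Hessian of f at 0 has rank 1. Corank 1: A-series; mu = 4 gives A_4.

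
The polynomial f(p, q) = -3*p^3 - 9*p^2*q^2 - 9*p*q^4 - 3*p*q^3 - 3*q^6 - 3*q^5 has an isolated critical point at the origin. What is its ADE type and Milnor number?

The Hessian of f at 0 has rank 0. Corank 2; j^3 = -3*p^3 is a perfect cube, so E-series; the 4-jet and mu = 7 give E_7.

Type E7, Milnor number mu = 7.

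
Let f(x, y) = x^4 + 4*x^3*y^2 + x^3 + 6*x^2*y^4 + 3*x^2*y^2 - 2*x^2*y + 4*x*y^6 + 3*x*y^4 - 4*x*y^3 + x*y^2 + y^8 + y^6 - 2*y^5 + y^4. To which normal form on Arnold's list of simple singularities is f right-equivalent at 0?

The Hessian of f at 0 has rank 0. Corank 2; j^3 = x*(x - y)^2 has shape L^2 M (L != M), so D-series; mu = 5 gives D_5.

D5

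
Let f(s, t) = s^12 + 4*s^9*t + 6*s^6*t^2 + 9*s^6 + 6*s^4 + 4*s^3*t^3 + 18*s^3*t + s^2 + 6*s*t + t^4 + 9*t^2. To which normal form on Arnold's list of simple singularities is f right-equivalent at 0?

A3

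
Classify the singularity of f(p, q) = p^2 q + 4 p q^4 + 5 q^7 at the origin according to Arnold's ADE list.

D8

The Hessian of f at 0 has rank 0. Corank 2; j^3 = p^2*q has shape L^2 M (L != M), so D-series; mu = 8 gives D_8.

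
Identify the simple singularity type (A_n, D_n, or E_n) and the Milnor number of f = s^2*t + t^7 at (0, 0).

Type D_8, Milnor number mu = 8.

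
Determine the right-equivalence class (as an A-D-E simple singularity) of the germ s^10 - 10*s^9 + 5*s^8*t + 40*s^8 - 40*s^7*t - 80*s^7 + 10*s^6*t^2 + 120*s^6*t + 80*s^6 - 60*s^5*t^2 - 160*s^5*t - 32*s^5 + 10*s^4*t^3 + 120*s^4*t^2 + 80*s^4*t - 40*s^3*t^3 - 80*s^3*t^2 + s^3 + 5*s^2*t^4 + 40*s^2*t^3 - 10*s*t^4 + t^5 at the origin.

The Hessian of f at 0 is [[0, 0], [0, 0]] with rank 0, so corank 2. A Groebner basis of the Jacobian ideal J(f) in C{s,t} is {t^5, s*t^3 - t^4/8, s^2}; counting standard monomials gives mu = 8. Corank 2; j^3 = s^3 is a perfect cube, so E-series; the 5-jet and mu = 8 give E_8.

E_{8}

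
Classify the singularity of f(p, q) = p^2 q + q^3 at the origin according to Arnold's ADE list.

D4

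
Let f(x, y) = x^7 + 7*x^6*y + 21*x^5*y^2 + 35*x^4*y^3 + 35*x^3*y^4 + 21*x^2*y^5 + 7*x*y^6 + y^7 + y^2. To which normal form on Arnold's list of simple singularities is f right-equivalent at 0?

A_{6}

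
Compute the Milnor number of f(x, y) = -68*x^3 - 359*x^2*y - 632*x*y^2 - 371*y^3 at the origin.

4

The Hessian of f at 0 has rank 0. Corank 2; j^3 = -(4*x + 7*y)*(17*x^2 + 60*x*y + 53*y^2) splits into three distinct lines over C (the quadratic factor has nonzero discriminant), so D_4.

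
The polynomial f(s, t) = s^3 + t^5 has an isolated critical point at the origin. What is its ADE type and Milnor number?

Type E8, Milnor number mu = 8.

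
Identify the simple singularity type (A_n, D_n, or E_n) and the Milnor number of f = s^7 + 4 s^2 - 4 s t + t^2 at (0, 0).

The Hessian of f at 0 has rank 1. Corank 1: A-series; mu = 6 gives A_6.

Type A6, Milnor number mu = 6.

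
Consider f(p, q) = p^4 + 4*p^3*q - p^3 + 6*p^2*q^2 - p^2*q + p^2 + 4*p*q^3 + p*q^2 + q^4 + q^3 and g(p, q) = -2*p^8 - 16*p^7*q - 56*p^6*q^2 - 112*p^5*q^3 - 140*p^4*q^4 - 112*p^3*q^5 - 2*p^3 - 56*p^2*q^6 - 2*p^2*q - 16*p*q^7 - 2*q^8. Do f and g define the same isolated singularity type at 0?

No.

The Hessian of f at 0 has rank 1. Corank 1: A-series; mu = 2 gives A_2. The Hessian of g at 0 has rank 0. Corank 2; j^3 = -2*p^2*(p + q) has shape L^2 M (L != M), so D-series; mu = 9 gives D_9. f is A_2 but g is D_9, hence not right-equivalent.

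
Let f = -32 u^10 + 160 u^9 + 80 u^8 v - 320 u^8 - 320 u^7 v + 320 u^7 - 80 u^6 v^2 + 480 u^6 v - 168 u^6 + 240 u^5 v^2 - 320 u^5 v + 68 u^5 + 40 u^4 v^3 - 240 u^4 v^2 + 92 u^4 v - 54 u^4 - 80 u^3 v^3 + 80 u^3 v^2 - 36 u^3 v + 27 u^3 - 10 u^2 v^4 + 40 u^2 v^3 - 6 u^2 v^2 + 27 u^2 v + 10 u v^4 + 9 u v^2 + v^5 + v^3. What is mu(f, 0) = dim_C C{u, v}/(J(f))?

8

The Hessian of f at 0 is [[0, 0], [0, 0]] with rank 0, so corank 2. A Groebner basis of the Jacobian ideal J(f) in C{u,v} is {-2187*u^2/16 + u*v^3 + 81*u*v^2/4 - 729*u*v/8 + 27*v^3/4 - 243*v^2/16, 729*u^2/2 - 54*u*v^2 + 243*u*v + v^4 - 18*v^3 + 81*v^2/2, u^3 + 9*u^2/4 - 2*u*v^2/3 + 3*u*v/2 - 5*v^3/27 + v^2/4, u^2*v - 9*u^2/4 + u*v^2 - 3*u*v/2 + 2*v^3/9 - v^2/4}; counting standard monomials gives mu = 8. Corank 2; j^3 = (3*u + v)^3 is a perfect cube, so E-series; the 5-jet and mu = 8 give E_8.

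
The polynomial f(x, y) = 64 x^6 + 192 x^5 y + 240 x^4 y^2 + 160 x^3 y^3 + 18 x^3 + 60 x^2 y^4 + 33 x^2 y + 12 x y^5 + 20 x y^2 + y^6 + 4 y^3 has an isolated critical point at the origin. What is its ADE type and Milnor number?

Type D_{7}, Milnor number mu = 7.

The Hessian of f at 0 has rank 0. Corank 2; j^3 = (2*x + y)*(3*x + 2*y)^2 has shape L^2 M (L != M), so D-series; mu = 7 gives D_7.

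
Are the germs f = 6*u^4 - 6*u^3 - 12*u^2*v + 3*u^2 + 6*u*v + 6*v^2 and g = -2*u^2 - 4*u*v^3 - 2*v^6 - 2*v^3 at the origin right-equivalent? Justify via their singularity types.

No.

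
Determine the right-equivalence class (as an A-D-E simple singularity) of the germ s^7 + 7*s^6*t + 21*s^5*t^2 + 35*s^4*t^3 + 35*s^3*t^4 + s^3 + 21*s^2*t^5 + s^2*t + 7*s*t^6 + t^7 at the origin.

D8

The Hessian of f at 0 is [[0, 0], [0, 0]] with rank 0, so corank 2. A Groebner basis of the Jacobian ideal J(f) in C{s,t} is {-s*t/7 + t^6, s*t^2, s^2 + s*t}; counting standard monomials gives mu = 8. Corank 2; j^3 = s^2*(s + t) has shape L^2 M (L != M), so D-series; mu = 8 gives D_8.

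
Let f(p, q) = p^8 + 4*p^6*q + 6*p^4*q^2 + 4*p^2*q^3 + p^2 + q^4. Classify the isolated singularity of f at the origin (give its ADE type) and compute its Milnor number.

The Hessian of f at 0 has rank 1. Corank 1: A-series; mu = 3 gives A_3.

Type A3, Milnor number mu = 3.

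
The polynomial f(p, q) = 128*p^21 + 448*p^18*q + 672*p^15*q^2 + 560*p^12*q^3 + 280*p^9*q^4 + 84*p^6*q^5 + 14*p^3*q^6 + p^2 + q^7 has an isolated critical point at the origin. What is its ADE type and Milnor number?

Type A_6, Milnor number mu = 6.

The Hessian of f at 0 has rank 1. Corank 1: A-series; mu = 6 gives A_6.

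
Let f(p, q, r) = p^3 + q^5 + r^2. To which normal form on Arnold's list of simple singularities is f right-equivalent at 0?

E_8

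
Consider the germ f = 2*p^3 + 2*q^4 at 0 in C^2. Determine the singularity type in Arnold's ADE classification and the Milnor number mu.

Type E6, Milnor number mu = 6.

The Hessian of f at 0 is [[0, 0], [0, 0]] with rank 0, so corank 2. A Groebner basis of the Jacobian ideal J(f) in C{p,q} is {q^3, p^2}; counting standard monomials gives mu = 6. Corank 2; j^3 = 2*p^3 is a perfect cube, so E-series; the 4-jet and mu = 6 give E_6.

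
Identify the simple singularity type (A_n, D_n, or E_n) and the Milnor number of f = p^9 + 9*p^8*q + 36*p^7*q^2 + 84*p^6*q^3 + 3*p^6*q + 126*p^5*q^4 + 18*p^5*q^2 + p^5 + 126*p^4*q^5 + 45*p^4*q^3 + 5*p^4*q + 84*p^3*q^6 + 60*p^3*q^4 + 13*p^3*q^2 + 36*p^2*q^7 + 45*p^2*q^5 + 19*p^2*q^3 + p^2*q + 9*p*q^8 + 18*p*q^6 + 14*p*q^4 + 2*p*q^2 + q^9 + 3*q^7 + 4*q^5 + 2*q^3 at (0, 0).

Type D_4, Milnor number mu = 4.

The Hessian of f at 0 has rank 0. Corank 2; j^3 = q*(p^2 + 2*p*q + 2*q^2) splits into three distinct lines over C (the quadratic factor has nonzero discriminant), so D_4.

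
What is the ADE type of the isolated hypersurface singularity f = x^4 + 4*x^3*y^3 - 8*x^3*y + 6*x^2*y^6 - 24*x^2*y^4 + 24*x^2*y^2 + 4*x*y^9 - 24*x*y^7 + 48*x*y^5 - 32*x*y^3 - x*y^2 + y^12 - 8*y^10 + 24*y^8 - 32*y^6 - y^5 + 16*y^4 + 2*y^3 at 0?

D_5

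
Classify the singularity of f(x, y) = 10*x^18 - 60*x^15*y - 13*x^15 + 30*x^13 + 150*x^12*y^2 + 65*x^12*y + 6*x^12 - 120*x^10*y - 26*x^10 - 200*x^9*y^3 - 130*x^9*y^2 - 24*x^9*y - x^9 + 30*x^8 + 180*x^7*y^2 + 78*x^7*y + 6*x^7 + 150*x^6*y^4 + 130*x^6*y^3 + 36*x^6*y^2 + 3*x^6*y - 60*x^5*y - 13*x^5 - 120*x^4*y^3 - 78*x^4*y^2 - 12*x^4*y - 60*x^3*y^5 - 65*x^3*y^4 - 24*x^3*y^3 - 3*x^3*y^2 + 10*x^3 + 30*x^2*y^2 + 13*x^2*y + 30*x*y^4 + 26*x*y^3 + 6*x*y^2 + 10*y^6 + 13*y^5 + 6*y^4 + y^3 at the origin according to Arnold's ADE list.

The Hessian of f at 0 has rank 0. Corank 2; j^3 = (2*x + y)*(5*x^2 + 4*x*y + y^2) splits into three distinct lines over C (the quadratic factor has nonzero discriminant), so D_4.

D4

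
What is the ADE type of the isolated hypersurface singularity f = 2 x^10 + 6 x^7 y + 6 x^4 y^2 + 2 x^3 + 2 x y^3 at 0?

E_7

The Hessian of f at 0 is [[0, 0], [0, 0]] with rank 0, so corank 2. A Groebner basis of the Jacobian ideal J(f) in C{x,y} is {x^3, x*y^2, 3*x^2 + y^3}; counting standard monomials gives mu = 7. Corank 2; j^3 = 2*x^3 is a perfect cube, so E-series; the 4-jet and mu = 7 give E_7.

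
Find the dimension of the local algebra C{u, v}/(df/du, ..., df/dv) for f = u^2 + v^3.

The Hessian of f at 0 is [[2, 0], [0, 0]] with rank 1, so corank 1. A Groebner basis of the Jacobian ideal J(f) in C{u,v} is {v^2, u}; counting standard monomials gives mu = 2. Corank 1: A-series; mu = 2 gives A_2.

2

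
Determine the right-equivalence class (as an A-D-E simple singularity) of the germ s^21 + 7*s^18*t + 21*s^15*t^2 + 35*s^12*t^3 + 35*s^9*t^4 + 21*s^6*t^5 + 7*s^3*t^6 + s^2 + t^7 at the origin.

The Hessian of f at 0 has rank 1. Corank 1: A-series; mu = 6 gives A_6.

A_6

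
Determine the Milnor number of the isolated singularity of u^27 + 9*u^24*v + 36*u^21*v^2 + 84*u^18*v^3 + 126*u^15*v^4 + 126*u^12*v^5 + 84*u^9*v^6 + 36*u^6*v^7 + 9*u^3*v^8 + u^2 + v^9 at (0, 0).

The Hessian of f at 0 has rank 1. Corank 1: A-series; mu = 8 gives A_8.

8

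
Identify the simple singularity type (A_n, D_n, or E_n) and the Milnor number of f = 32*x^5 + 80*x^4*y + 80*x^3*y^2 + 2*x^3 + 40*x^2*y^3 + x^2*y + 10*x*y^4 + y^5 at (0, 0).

The Hessian of f at 0 has rank 0. Corank 2; j^3 = x^2*(2*x + y) has shape L^2 M (L != M), so D-series; mu = 6 gives D_6.

Type D6, Milnor number mu = 6.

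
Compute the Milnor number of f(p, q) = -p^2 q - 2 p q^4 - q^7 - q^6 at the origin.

The Hessian of f at 0 has rank 0. Corank 2; j^3 = -p^2*q has shape L^2 M (L != M), so D-series; mu = 7 gives D_7.

7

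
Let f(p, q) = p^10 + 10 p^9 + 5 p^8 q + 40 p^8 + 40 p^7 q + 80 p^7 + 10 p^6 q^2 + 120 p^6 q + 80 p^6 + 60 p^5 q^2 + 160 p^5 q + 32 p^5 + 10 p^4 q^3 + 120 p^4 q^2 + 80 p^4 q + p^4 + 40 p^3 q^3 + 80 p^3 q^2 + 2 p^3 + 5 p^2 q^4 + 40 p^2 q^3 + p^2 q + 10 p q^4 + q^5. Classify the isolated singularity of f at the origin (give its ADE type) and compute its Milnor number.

Type D_6, Milnor number mu = 6.

The Hessian of f at 0 has rank 0. Corank 2; j^3 = p^2*(2*p + q) has shape L^2 M (L != M), so D-series; mu = 6 gives D_6.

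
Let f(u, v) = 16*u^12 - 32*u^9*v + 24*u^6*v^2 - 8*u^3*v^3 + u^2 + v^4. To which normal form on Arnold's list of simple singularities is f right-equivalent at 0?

The Hessian of f at 0 has rank 1. Corank 1: A-series; mu = 3 gives A_3.

A_3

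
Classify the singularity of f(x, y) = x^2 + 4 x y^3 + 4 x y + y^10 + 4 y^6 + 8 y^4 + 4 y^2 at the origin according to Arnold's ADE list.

The Hessian of f at 0 has rank 1. Corank 1: A-series; mu = 9 gives A_9.

A9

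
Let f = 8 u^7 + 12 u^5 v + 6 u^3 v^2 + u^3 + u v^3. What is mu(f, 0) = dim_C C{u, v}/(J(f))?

7

The Hessian of f at 0 has rank 0. Corank 2; j^3 = u^3 is a perfect cube, so E-series; the 4-jet and mu = 7 give E_7.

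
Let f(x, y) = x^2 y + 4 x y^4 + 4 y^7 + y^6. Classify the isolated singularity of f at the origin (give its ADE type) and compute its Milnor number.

Type D_7, Milnor number mu = 7.

The Hessian of f at 0 has rank 0. Corank 2; j^3 = x^2*y has shape L^2 M (L != M), so D-series; mu = 7 gives D_7.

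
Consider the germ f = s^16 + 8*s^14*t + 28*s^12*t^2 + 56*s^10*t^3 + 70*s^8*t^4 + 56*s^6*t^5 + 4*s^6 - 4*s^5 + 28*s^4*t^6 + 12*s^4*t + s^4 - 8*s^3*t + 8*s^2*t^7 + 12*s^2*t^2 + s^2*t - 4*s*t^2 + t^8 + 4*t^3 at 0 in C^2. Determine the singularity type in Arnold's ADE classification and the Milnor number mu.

The Hessian of f at 0 is [[0, 0], [0, 0]] with rank 0, so corank 2. A Groebner basis of the Jacobian ideal J(f) in C{s,t} is {s^4 - s^3/2 + s*t/2 - t^2, 511*s^3/16 - 16*s^2 + s*t^3 - 3*s*t^2/2 + 129*s*t/4 + 3*t^3/2 - t^2/2, 2045*s^3/32 - 32*s^2 - 7*s*t^2/4 + 2059*s*t/32 + t^4 + 3*t^3/2 - 11*t^2/16, s^2*t - s*t/2 + t^2}; counting standard monomials gives mu = 9. Corank 2; j^3 = t*(s - 2*t)^2 has shape L^2 M (L != M), so D-series; mu = 9 gives D_9.

Type D_9, Milnor number mu = 9.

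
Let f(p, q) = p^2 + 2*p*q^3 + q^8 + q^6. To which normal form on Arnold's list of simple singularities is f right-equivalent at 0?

The Hessian of f at 0 has rank 1. Corank 1: A-series; mu = 7 gives A_7.

A_7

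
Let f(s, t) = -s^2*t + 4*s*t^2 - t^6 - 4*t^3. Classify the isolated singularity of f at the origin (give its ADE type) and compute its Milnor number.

The Hessian of f at 0 has rank 0. Corank 2; j^3 = -t*(s - 2*t)^2 has shape L^2 M (L != M), so D-series; mu = 7 gives D_7.

Type D7, Milnor number mu = 7.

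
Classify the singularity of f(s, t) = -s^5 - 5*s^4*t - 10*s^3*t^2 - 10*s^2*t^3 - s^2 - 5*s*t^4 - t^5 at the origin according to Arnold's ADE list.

A_4

The Hessian of f at 0 is [[-2, 0], [0, 0]] with rank 1, so corank 1. A Groebner basis of the Jacobian ideal J(f) in C{s,t} is {t^4, s}; counting standard monomials gives mu = 4. Corank 1: A-series; mu = 4 gives A_4.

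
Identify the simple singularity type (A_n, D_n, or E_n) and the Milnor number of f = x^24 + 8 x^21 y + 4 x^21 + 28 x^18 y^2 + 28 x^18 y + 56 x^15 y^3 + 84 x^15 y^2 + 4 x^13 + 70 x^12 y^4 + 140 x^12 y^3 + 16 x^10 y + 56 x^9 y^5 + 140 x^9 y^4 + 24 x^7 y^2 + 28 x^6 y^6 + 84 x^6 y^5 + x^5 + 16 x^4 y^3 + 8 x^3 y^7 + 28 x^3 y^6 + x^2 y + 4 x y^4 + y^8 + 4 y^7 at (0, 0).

Type D_9, Milnor number mu = 9.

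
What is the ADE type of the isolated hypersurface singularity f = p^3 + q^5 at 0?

E_8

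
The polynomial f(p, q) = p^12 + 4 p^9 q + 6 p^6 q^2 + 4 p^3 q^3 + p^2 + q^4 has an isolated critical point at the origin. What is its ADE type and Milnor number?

Type A_3, Milnor number mu = 3.

The Hessian of f at 0 has rank 1. Corank 1: A-series; mu = 3 gives A_3.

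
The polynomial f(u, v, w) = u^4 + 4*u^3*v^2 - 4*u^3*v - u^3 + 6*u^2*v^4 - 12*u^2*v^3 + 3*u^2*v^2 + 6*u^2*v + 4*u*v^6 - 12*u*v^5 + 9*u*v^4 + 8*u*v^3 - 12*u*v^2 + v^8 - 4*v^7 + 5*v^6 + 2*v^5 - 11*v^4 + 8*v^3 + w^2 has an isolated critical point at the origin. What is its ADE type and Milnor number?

Type E_{6}, Milnor number mu = 6.

The Hessian of f at 0 has rank 1. Corank 2; j^3 = -(u - 2*v)^3 is a perfect cube, so E-series; the 4-jet and mu = 6 give E_6.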